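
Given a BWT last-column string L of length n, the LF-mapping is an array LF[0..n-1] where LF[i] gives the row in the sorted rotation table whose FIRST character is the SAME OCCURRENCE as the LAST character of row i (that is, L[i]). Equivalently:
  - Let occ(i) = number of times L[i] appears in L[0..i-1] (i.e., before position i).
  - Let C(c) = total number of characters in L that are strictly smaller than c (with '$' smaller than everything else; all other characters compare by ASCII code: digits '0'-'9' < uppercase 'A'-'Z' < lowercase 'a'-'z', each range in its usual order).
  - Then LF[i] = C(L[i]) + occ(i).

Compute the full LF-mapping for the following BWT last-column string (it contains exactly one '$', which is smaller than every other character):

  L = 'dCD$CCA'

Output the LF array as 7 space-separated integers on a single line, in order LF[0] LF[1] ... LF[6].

Answer: 6 2 5 0 3 4 1

Derivation:
Char counts: '$':1, 'A':1, 'C':3, 'D':1, 'd':1
C (first-col start): C('$')=0, C('A')=1, C('C')=2, C('D')=5, C('d')=6
L[0]='d': occ=0, LF[0]=C('d')+0=6+0=6
L[1]='C': occ=0, LF[1]=C('C')+0=2+0=2
L[2]='D': occ=0, LF[2]=C('D')+0=5+0=5
L[3]='$': occ=0, LF[3]=C('$')+0=0+0=0
L[4]='C': occ=1, LF[4]=C('C')+1=2+1=3
L[5]='C': occ=2, LF[5]=C('C')+2=2+2=4
L[6]='A': occ=0, LF[6]=C('A')+0=1+0=1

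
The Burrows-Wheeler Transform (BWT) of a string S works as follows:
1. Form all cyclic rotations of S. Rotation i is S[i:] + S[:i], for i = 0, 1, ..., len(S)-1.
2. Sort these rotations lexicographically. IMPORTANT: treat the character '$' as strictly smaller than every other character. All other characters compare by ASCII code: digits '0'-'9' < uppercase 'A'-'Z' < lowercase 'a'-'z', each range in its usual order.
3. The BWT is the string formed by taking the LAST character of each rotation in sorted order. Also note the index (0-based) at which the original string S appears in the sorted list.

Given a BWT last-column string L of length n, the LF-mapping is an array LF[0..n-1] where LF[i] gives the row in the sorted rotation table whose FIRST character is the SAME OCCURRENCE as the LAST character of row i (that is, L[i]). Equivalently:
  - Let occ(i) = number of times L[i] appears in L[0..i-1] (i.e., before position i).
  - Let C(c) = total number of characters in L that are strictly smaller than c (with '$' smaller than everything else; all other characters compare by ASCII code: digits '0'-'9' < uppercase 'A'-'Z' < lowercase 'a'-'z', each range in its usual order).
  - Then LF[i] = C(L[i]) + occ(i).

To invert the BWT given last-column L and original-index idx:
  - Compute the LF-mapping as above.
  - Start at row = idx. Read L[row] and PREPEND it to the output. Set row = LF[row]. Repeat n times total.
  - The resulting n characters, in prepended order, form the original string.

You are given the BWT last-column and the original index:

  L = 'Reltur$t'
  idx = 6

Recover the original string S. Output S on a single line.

LF mapping: 1 2 3 5 7 4 0 6
Walk LF starting at row 6, prepending L[row]:
  step 1: row=6, L[6]='$', prepend. Next row=LF[6]=0
  step 2: row=0, L[0]='R', prepend. Next row=LF[0]=1
  step 3: row=1, L[1]='e', prepend. Next row=LF[1]=2
  step 4: row=2, L[2]='l', prepend. Next row=LF[2]=3
  step 5: row=3, L[3]='t', prepend. Next row=LF[3]=5
  step 6: row=5, L[5]='r', prepend. Next row=LF[5]=4
  step 7: row=4, L[4]='u', prepend. Next row=LF[4]=7
  step 8: row=7, L[7]='t', prepend. Next row=LF[7]=6
Reversed output: turtleR$

Answer: turtleR$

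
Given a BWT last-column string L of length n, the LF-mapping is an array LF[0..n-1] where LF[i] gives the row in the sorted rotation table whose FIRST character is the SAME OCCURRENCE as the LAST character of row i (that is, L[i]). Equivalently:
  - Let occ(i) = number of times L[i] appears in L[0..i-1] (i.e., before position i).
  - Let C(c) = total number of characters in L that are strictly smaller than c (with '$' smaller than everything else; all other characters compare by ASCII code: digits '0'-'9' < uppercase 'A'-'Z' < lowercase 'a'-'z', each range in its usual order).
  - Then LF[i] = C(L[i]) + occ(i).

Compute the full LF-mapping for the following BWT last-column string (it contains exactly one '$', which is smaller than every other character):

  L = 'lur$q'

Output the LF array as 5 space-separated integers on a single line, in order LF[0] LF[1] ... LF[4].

Answer: 1 4 3 0 2

Derivation:
Char counts: '$':1, 'l':1, 'q':1, 'r':1, 'u':1
C (first-col start): C('$')=0, C('l')=1, C('q')=2, C('r')=3, C('u')=4
L[0]='l': occ=0, LF[0]=C('l')+0=1+0=1
L[1]='u': occ=0, LF[1]=C('u')+0=4+0=4
L[2]='r': occ=0, LF[2]=C('r')+0=3+0=3
L[3]='$': occ=0, LF[3]=C('$')+0=0+0=0
L[4]='q': occ=0, LF[4]=C('q')+0=2+0=2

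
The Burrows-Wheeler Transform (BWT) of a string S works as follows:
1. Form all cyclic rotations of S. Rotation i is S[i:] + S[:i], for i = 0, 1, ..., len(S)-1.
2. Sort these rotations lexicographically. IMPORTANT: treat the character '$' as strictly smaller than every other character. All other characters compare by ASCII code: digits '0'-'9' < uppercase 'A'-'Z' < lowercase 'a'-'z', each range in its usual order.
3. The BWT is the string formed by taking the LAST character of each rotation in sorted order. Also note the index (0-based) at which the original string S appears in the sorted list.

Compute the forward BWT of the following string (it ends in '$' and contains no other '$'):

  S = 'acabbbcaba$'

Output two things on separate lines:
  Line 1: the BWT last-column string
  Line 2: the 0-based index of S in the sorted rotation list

All 11 rotations (rotation i = S[i:]+S[:i]):
  rot[0] = acabbbcaba$
  rot[1] = cabbbcaba$a
  rot[2] = abbbcaba$ac
  rot[3] = bbbcaba$aca
  rot[4] = bbcaba$acab
  rot[5] = bcaba$acabb
  rot[6] = caba$acabbb
  rot[7] = aba$acabbbc
  rot[8] = ba$acabbbca
  rot[9] = a$acabbbcab
  rot[10] = $acabbbcaba
Sorted (with $ < everything):
  sorted[0] = $acabbbcaba  (last char: 'a')
  sorted[1] = a$acabbbcab  (last char: 'b')
  sorted[2] = aba$acabbbc  (last char: 'c')
  sorted[3] = abbbcaba$ac  (last char: 'c')
  sorted[4] = acabbbcaba$  (last char: '$')
  sorted[5] = ba$acabbbca  (last char: 'a')
  sorted[6] = bbbcaba$aca  (last char: 'a')
  sorted[7] = bbcaba$acab  (last char: 'b')
  sorted[8] = bcaba$acabb  (last char: 'b')
  sorted[9] = caba$acabbb  (last char: 'b')
  sorted[10] = cabbbcaba$a  (last char: 'a')
Last column: abcc$aabbba
Original string S is at sorted index 4

Answer: abcc$aabbba
4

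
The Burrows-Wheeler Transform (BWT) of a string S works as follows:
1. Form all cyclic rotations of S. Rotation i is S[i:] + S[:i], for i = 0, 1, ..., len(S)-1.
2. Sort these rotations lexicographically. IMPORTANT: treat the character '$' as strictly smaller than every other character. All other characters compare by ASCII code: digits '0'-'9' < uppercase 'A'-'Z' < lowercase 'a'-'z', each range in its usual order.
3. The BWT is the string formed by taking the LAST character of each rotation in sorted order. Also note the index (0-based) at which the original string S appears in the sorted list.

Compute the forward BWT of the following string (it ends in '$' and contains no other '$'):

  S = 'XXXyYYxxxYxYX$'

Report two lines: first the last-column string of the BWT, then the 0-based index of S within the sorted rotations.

Answer: XY$XXxyxYYxxYX
2

Derivation:
All 14 rotations (rotation i = S[i:]+S[:i]):
  rot[0] = XXXyYYxxxYxYX$
  rot[1] = XXyYYxxxYxYX$X
  rot[2] = XyYYxxxYxYX$XX
  rot[3] = yYYxxxYxYX$XXX
  rot[4] = YYxxxYxYX$XXXy
  rot[5] = YxxxYxYX$XXXyY
  rot[6] = xxxYxYX$XXXyYY
  rot[7] = xxYxYX$XXXyYYx
  rot[8] = xYxYX$XXXyYYxx
  rot[9] = YxYX$XXXyYYxxx
  rot[10] = xYX$XXXyYYxxxY
  rot[11] = YX$XXXyYYxxxYx
  rot[12] = X$XXXyYYxxxYxY
  rot[13] = $XXXyYYxxxYxYX
Sorted (with $ < everything):
  sorted[0] = $XXXyYYxxxYxYX  (last char: 'X')
  sorted[1] = X$XXXyYYxxxYxY  (last char: 'Y')
  sorted[2] = XXXyYYxxxYxYX$  (last char: '$')
  sorted[3] = XXyYYxxxYxYX$X  (last char: 'X')
  sorted[4] = XyYYxxxYxYX$XX  (last char: 'X')
  sorted[5] = YX$XXXyYYxxxYx  (last char: 'x')
  sorted[6] = YYxxxYxYX$XXXy  (last char: 'y')
  sorted[7] = YxYX$XXXyYYxxx  (last char: 'x')
  sorted[8] = YxxxYxYX$XXXyY  (last char: 'Y')
  sorted[9] = xYX$XXXyYYxxxY  (last char: 'Y')
  sorted[10] = xYxYX$XXXyYYxx  (last char: 'x')
  sorted[11] = xxYxYX$XXXyYYx  (last char: 'x')
  sorted[12] = xxxYxYX$XXXyYY  (last char: 'Y')
  sorted[13] = yYYxxxYxYX$XXX  (last char: 'X')
Last column: XY$XXxyxYYxxYX
Original string S is at sorted index 2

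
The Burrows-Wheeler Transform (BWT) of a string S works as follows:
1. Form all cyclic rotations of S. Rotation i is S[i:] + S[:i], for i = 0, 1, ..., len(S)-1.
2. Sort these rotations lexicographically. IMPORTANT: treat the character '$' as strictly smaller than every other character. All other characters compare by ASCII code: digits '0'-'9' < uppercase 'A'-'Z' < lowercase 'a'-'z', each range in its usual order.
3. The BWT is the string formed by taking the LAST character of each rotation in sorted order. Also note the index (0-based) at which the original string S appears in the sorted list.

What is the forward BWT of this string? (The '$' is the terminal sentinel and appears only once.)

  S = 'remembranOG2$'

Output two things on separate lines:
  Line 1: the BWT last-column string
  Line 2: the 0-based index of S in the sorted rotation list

All 13 rotations (rotation i = S[i:]+S[:i]):
  rot[0] = remembranOG2$
  rot[1] = emembranOG2$r
  rot[2] = membranOG2$re
  rot[3] = embranOG2$rem
  rot[4] = mbranOG2$reme
  rot[5] = branOG2$remem
  rot[6] = ranOG2$rememb
  rot[7] = anOG2$remembr
  rot[8] = nOG2$remembra
  rot[9] = OG2$remembran
  rot[10] = G2$remembranO
  rot[11] = 2$remembranOG
  rot[12] = $remembranOG2
Sorted (with $ < everything):
  sorted[0] = $remembranOG2  (last char: '2')
  sorted[1] = 2$remembranOG  (last char: 'G')
  sorted[2] = G2$remembranO  (last char: 'O')
  sorted[3] = OG2$remembran  (last char: 'n')
  sorted[4] = anOG2$remembr  (last char: 'r')
  sorted[5] = branOG2$remem  (last char: 'm')
  sorted[6] = embranOG2$rem  (last char: 'm')
  sorted[7] = emembranOG2$r  (last char: 'r')
  sorted[8] = mbranOG2$reme  (last char: 'e')
  sorted[9] = membranOG2$re  (last char: 'e')
  sorted[10] = nOG2$remembra  (last char: 'a')
  sorted[11] = ranOG2$rememb  (last char: 'b')
  sorted[12] = remembranOG2$  (last char: '$')
Last column: 2GOnrmmreeab$
Original string S is at sorted index 12

Answer: 2GOnrmmreeab$
12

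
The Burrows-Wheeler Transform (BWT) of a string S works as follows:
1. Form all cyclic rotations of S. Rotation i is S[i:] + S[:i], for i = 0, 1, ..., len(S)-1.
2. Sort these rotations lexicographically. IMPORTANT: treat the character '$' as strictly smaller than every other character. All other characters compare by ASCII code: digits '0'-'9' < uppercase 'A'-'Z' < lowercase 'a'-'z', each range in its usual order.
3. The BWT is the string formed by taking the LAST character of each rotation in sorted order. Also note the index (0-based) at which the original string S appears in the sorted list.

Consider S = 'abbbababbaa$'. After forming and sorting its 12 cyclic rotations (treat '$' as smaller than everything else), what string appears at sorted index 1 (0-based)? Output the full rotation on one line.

Answer: a$abbbababba

Derivation:
All 12 rotations (rotation i = S[i:]+S[:i]):
  rot[0] = abbbababbaa$
  rot[1] = bbbababbaa$a
  rot[2] = bbababbaa$ab
  rot[3] = bababbaa$abb
  rot[4] = ababbaa$abbb
  rot[5] = babbaa$abbba
  rot[6] = abbaa$abbbab
  rot[7] = bbaa$abbbaba
  rot[8] = baa$abbbabab
  rot[9] = aa$abbbababb
  rot[10] = a$abbbababba
  rot[11] = $abbbababbaa
Sorted (with $ < everything):
  sorted[0] = $abbbababbaa
  sorted[1] = a$abbbababba
  sorted[2] = aa$abbbababb
  sorted[3] = ababbaa$abbb
  sorted[4] = abbaa$abbbab
  sorted[5] = abbbababbaa$
  sorted[6] = baa$abbbabab
  sorted[7] = bababbaa$abb
  sorted[8] = babbaa$abbba
  sorted[9] = bbaa$abbbaba
  sorted[10] = bbababbaa$ab
  sorted[11] = bbbababbaa$a
sorted[1] = a$abbbababba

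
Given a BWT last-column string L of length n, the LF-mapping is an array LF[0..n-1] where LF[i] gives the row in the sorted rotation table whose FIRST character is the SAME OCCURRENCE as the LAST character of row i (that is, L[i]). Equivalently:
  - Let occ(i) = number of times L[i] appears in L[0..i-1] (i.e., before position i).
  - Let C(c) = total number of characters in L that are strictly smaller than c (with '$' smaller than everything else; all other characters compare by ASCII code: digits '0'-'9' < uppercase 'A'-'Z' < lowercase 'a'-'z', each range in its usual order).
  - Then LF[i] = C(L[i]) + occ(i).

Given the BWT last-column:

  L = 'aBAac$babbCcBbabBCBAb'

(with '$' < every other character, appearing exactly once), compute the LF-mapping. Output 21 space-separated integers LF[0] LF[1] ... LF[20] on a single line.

Char counts: '$':1, 'A':2, 'B':4, 'C':2, 'a':4, 'b':6, 'c':2
C (first-col start): C('$')=0, C('A')=1, C('B')=3, C('C')=7, C('a')=9, C('b')=13, C('c')=19
L[0]='a': occ=0, LF[0]=C('a')+0=9+0=9
L[1]='B': occ=0, LF[1]=C('B')+0=3+0=3
L[2]='A': occ=0, LF[2]=C('A')+0=1+0=1
L[3]='a': occ=1, LF[3]=C('a')+1=9+1=10
L[4]='c': occ=0, LF[4]=C('c')+0=19+0=19
L[5]='$': occ=0, LF[5]=C('$')+0=0+0=0
L[6]='b': occ=0, LF[6]=C('b')+0=13+0=13
L[7]='a': occ=2, LF[7]=C('a')+2=9+2=11
L[8]='b': occ=1, LF[8]=C('b')+1=13+1=14
L[9]='b': occ=2, LF[9]=C('b')+2=13+2=15
L[10]='C': occ=0, LF[10]=C('C')+0=7+0=7
L[11]='c': occ=1, LF[11]=C('c')+1=19+1=20
L[12]='B': occ=1, LF[12]=C('B')+1=3+1=4
L[13]='b': occ=3, LF[13]=C('b')+3=13+3=16
L[14]='a': occ=3, LF[14]=C('a')+3=9+3=12
L[15]='b': occ=4, LF[15]=C('b')+4=13+4=17
L[16]='B': occ=2, LF[16]=C('B')+2=3+2=5
L[17]='C': occ=1, LF[17]=C('C')+1=7+1=8
L[18]='B': occ=3, LF[18]=C('B')+3=3+3=6
L[19]='A': occ=1, LF[19]=C('A')+1=1+1=2
L[20]='b': occ=5, LF[20]=C('b')+5=13+5=18

Answer: 9 3 1 10 19 0 13 11 14 15 7 20 4 16 12 17 5 8 6 2 18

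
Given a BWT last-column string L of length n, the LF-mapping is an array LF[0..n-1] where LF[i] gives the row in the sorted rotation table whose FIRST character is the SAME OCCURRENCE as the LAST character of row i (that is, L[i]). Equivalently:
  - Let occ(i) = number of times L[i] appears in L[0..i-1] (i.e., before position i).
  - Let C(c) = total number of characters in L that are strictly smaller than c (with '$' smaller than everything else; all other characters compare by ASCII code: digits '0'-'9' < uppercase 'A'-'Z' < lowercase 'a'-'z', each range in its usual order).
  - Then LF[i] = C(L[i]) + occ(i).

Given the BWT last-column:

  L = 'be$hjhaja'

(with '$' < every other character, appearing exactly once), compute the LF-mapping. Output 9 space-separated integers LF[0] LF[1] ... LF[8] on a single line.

Answer: 3 4 0 5 7 6 1 8 2

Derivation:
Char counts: '$':1, 'a':2, 'b':1, 'e':1, 'h':2, 'j':2
C (first-col start): C('$')=0, C('a')=1, C('b')=3, C('e')=4, C('h')=5, C('j')=7
L[0]='b': occ=0, LF[0]=C('b')+0=3+0=3
L[1]='e': occ=0, LF[1]=C('e')+0=4+0=4
L[2]='$': occ=0, LF[2]=C('$')+0=0+0=0
L[3]='h': occ=0, LF[3]=C('h')+0=5+0=5
L[4]='j': occ=0, LF[4]=C('j')+0=7+0=7
L[5]='h': occ=1, LF[5]=C('h')+1=5+1=6
L[6]='a': occ=0, LF[6]=C('a')+0=1+0=1
L[7]='j': occ=1, LF[7]=C('j')+1=7+1=8
L[8]='a': occ=1, LF[8]=C('a')+1=1+1=2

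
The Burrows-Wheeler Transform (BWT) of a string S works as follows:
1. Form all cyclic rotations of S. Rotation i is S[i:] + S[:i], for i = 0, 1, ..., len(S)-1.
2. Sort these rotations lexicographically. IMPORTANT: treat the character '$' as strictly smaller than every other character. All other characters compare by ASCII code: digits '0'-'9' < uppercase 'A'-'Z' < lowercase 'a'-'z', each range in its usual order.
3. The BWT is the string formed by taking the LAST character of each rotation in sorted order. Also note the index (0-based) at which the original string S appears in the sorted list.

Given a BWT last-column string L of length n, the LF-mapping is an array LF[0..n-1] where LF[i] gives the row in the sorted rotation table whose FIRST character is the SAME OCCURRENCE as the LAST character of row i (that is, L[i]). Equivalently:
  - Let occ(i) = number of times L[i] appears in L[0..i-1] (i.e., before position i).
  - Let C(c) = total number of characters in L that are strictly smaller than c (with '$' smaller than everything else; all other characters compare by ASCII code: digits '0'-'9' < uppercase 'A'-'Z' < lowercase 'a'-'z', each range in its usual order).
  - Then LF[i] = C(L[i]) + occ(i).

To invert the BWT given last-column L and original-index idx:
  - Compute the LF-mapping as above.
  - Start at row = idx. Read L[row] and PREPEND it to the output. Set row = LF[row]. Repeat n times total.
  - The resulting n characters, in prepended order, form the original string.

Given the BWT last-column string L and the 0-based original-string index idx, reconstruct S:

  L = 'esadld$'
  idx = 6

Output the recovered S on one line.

Answer: saddle$

Derivation:
LF mapping: 4 6 1 2 5 3 0
Walk LF starting at row 6, prepending L[row]:
  step 1: row=6, L[6]='$', prepend. Next row=LF[6]=0
  step 2: row=0, L[0]='e', prepend. Next row=LF[0]=4
  step 3: row=4, L[4]='l', prepend. Next row=LF[4]=5
  step 4: row=5, L[5]='d', prepend. Next row=LF[5]=3
  step 5: row=3, L[3]='d', prepend. Next row=LF[3]=2
  step 6: row=2, L[2]='a', prepend. Next row=LF[2]=1
  step 7: row=1, L[1]='s', prepend. Next row=LF[1]=6
Reversed output: saddle$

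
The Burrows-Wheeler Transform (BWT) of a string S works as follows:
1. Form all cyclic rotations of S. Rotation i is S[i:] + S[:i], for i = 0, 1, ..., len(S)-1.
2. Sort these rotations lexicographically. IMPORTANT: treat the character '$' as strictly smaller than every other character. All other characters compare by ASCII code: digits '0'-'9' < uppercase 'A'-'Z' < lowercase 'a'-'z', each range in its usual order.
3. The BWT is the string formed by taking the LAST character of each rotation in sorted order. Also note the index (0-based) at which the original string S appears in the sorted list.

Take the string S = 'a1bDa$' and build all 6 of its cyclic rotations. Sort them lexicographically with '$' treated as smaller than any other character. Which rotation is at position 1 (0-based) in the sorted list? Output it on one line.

Answer: 1bDa$a

Derivation:
All 6 rotations (rotation i = S[i:]+S[:i]):
  rot[0] = a1bDa$
  rot[1] = 1bDa$a
  rot[2] = bDa$a1
  rot[3] = Da$a1b
  rot[4] = a$a1bD
  rot[5] = $a1bDa
Sorted (with $ < everything):
  sorted[0] = $a1bDa
  sorted[1] = 1bDa$a
  sorted[2] = Da$a1b
  sorted[3] = a$a1bD
  sorted[4] = a1bDa$
  sorted[5] = bDa$a1
sorted[1] = 1bDa$a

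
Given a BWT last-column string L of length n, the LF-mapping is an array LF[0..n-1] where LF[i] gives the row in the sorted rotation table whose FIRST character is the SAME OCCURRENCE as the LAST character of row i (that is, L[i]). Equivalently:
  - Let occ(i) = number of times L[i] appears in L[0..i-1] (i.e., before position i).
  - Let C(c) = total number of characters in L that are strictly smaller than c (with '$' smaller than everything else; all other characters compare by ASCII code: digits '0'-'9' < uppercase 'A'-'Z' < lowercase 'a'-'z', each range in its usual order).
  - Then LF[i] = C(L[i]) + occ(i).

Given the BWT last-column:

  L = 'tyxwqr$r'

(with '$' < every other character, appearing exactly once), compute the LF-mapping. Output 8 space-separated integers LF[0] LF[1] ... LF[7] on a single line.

Char counts: '$':1, 'q':1, 'r':2, 't':1, 'w':1, 'x':1, 'y':1
C (first-col start): C('$')=0, C('q')=1, C('r')=2, C('t')=4, C('w')=5, C('x')=6, C('y')=7
L[0]='t': occ=0, LF[0]=C('t')+0=4+0=4
L[1]='y': occ=0, LF[1]=C('y')+0=7+0=7
L[2]='x': occ=0, LF[2]=C('x')+0=6+0=6
L[3]='w': occ=0, LF[3]=C('w')+0=5+0=5
L[4]='q': occ=0, LF[4]=C('q')+0=1+0=1
L[5]='r': occ=0, LF[5]=C('r')+0=2+0=2
L[6]='$': occ=0, LF[6]=C('$')+0=0+0=0
L[7]='r': occ=1, LF[7]=C('r')+1=2+1=3

Answer: 4 7 6 5 1 2 0 3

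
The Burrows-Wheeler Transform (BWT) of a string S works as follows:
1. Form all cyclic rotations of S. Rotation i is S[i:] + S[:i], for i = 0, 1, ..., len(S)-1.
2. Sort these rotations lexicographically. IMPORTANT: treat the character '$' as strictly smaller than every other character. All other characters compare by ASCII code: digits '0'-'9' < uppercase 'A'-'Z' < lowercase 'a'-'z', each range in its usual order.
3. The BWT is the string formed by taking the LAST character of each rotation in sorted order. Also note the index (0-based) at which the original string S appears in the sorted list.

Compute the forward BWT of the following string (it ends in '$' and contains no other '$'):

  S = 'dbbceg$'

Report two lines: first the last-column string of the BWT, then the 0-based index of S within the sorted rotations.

All 7 rotations (rotation i = S[i:]+S[:i]):
  rot[0] = dbbceg$
  rot[1] = bbceg$d
  rot[2] = bceg$db
  rot[3] = ceg$dbb
  rot[4] = eg$dbbc
  rot[5] = g$dbbce
  rot[6] = $dbbceg
Sorted (with $ < everything):
  sorted[0] = $dbbceg  (last char: 'g')
  sorted[1] = bbceg$d  (last char: 'd')
  sorted[2] = bceg$db  (last char: 'b')
  sorted[3] = ceg$dbb  (last char: 'b')
  sorted[4] = dbbceg$  (last char: '$')
  sorted[5] = eg$dbbc  (last char: 'c')
  sorted[6] = g$dbbce  (last char: 'e')
Last column: gdbb$ce
Original string S is at sorted index 4

Answer: gdbb$ce
4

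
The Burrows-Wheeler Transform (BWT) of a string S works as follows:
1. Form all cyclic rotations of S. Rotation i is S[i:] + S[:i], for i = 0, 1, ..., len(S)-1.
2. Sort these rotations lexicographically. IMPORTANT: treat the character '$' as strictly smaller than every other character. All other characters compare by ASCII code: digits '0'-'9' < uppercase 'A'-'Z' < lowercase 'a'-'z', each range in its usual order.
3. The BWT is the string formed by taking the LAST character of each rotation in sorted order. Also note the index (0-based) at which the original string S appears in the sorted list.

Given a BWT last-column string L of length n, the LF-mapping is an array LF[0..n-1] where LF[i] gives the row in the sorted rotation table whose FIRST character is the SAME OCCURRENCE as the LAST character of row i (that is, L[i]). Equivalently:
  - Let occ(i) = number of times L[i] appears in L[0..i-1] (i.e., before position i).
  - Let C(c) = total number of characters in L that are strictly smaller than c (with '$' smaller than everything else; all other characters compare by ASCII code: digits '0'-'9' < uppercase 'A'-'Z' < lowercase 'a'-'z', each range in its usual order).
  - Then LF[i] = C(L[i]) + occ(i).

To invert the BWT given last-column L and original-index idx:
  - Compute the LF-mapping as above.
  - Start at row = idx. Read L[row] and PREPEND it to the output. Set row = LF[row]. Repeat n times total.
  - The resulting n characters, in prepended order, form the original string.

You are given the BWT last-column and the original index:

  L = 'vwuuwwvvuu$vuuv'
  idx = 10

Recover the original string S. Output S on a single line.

Answer: vvwuwuuuvuwuvv$

Derivation:
LF mapping: 7 12 1 2 13 14 8 9 3 4 0 10 5 6 11
Walk LF starting at row 10, prepending L[row]:
  step 1: row=10, L[10]='$', prepend. Next row=LF[10]=0
  step 2: row=0, L[0]='v', prepend. Next row=LF[0]=7
  step 3: row=7, L[7]='v', prepend. Next row=LF[7]=9
  step 4: row=9, L[9]='u', prepend. Next row=LF[9]=4
  step 5: row=4, L[4]='w', prepend. Next row=LF[4]=13
  step 6: row=13, L[13]='u', prepend. Next row=LF[13]=6
  step 7: row=6, L[6]='v', prepend. Next row=LF[6]=8
  step 8: row=8, L[8]='u', prepend. Next row=LF[8]=3
  step 9: row=3, L[3]='u', prepend. Next row=LF[3]=2
  step 10: row=2, L[2]='u', prepend. Next row=LF[2]=1
  step 11: row=1, L[1]='w', prepend. Next row=LF[1]=12
  step 12: row=12, L[12]='u', prepend. Next row=LF[12]=5
  step 13: row=5, L[5]='w', prepend. Next row=LF[5]=14
  step 14: row=14, L[14]='v', prepend. Next row=LF[14]=11
  step 15: row=11, L[11]='v', prepend. Next row=LF[11]=10
Reversed output: vvwuwuuuvuwuvv$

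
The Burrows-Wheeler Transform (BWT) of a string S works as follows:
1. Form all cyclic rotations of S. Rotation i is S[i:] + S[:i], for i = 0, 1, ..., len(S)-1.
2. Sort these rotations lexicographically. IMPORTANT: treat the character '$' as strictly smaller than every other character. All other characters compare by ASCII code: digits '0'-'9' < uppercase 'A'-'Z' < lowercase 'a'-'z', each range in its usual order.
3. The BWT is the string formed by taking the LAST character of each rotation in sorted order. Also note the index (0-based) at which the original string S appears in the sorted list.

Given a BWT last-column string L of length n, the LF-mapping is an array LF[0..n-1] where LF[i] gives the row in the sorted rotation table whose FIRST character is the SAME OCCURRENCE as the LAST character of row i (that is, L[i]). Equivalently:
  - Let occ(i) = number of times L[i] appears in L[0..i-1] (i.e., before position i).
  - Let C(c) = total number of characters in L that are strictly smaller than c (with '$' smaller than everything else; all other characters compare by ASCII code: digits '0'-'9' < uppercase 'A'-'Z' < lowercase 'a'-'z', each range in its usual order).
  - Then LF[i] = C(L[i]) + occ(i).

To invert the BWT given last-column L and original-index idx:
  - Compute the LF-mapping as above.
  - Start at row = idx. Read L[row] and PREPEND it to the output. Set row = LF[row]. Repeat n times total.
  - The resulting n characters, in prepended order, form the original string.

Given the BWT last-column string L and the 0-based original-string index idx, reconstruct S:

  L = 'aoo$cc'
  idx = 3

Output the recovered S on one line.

LF mapping: 1 4 5 0 2 3
Walk LF starting at row 3, prepending L[row]:
  step 1: row=3, L[3]='$', prepend. Next row=LF[3]=0
  step 2: row=0, L[0]='a', prepend. Next row=LF[0]=1
  step 3: row=1, L[1]='o', prepend. Next row=LF[1]=4
  step 4: row=4, L[4]='c', prepend. Next row=LF[4]=2
  step 5: row=2, L[2]='o', prepend. Next row=LF[2]=5
  step 6: row=5, L[5]='c', prepend. Next row=LF[5]=3
Reversed output: cocoa$

Answer: cocoa$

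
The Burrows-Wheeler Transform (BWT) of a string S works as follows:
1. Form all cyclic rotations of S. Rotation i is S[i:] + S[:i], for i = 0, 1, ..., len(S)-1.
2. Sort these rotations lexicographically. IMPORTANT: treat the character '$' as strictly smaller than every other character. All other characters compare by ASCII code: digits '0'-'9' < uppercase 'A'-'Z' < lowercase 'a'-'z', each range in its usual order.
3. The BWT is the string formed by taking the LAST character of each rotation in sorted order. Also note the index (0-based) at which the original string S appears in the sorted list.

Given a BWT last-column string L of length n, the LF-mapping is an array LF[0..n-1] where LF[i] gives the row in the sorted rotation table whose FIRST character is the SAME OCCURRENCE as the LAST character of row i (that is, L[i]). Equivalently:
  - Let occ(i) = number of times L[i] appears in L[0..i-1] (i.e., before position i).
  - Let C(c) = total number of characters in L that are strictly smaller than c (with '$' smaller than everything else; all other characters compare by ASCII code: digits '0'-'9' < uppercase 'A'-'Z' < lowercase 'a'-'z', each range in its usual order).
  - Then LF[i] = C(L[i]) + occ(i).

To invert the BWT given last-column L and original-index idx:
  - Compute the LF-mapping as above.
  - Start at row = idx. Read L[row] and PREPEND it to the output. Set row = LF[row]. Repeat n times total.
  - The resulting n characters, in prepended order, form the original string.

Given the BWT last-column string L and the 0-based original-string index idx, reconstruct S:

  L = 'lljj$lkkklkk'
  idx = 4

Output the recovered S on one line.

Answer: kklljjkklkl$

Derivation:
LF mapping: 8 9 1 2 0 10 3 4 5 11 6 7
Walk LF starting at row 4, prepending L[row]:
  step 1: row=4, L[4]='$', prepend. Next row=LF[4]=0
  step 2: row=0, L[0]='l', prepend. Next row=LF[0]=8
  step 3: row=8, L[8]='k', prepend. Next row=LF[8]=5
  step 4: row=5, L[5]='l', prepend. Next row=LF[5]=10
  step 5: row=10, L[10]='k', prepend. Next row=LF[10]=6
  step 6: row=6, L[6]='k', prepend. Next row=LF[6]=3
  step 7: row=3, L[3]='j', prepend. Next row=LF[3]=2
  step 8: row=2, L[2]='j', prepend. Next row=LF[2]=1
  step 9: row=1, L[1]='l', prepend. Next row=LF[1]=9
  step 10: row=9, L[9]='l', prepend. Next row=LF[9]=11
  step 11: row=11, L[11]='k', prepend. Next row=LF[11]=7
  step 12: row=7, L[7]='k', prepend. Next row=LF[7]=4
Reversed output: kklljjkklkl$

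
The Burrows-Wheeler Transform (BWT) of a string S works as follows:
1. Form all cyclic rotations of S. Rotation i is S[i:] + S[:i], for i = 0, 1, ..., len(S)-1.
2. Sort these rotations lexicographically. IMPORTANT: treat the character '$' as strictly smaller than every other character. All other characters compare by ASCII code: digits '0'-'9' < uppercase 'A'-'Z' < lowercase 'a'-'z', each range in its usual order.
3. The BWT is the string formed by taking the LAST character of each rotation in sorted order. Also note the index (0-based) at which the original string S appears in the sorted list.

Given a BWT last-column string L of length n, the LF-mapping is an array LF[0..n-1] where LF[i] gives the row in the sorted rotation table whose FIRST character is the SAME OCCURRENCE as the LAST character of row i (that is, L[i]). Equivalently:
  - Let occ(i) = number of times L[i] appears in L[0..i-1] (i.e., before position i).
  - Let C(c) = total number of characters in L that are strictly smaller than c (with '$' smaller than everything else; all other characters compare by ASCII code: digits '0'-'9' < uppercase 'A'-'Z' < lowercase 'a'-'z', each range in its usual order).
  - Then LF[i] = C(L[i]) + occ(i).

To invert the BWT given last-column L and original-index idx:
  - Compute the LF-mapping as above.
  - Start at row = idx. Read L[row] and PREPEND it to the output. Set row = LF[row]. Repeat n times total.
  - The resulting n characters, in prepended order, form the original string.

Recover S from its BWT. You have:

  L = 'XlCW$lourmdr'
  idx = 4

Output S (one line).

Answer: drumrollCWX$

Derivation:
LF mapping: 3 5 1 2 0 6 8 11 9 7 4 10
Walk LF starting at row 4, prepending L[row]:
  step 1: row=4, L[4]='$', prepend. Next row=LF[4]=0
  step 2: row=0, L[0]='X', prepend. Next row=LF[0]=3
  step 3: row=3, L[3]='W', prepend. Next row=LF[3]=2
  step 4: row=2, L[2]='C', prepend. Next row=LF[2]=1
  step 5: row=1, L[1]='l', prepend. Next row=LF[1]=5
  step 6: row=5, L[5]='l', prepend. Next row=LF[5]=6
  step 7: row=6, L[6]='o', prepend. Next row=LF[6]=8
  step 8: row=8, L[8]='r', prepend. Next row=LF[8]=9
  step 9: row=9, L[9]='m', prepend. Next row=LF[9]=7
  step 10: row=7, L[7]='u', prepend. Next row=LF[7]=11
  step 11: row=11, L[11]='r', prepend. Next row=LF[11]=10
  step 12: row=10, L[10]='d', prepend. Next row=LF[10]=4
Reversed output: drumrollCWX$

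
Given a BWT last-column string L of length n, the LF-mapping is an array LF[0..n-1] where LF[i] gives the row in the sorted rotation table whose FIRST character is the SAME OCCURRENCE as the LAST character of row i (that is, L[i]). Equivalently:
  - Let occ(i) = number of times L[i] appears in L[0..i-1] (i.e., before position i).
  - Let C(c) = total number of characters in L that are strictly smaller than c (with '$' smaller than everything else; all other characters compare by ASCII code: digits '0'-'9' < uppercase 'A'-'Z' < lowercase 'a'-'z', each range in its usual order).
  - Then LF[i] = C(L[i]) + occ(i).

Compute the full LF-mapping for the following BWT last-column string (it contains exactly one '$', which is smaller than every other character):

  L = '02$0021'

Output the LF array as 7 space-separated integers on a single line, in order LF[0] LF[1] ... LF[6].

Char counts: '$':1, '0':3, '1':1, '2':2
C (first-col start): C('$')=0, C('0')=1, C('1')=4, C('2')=5
L[0]='0': occ=0, LF[0]=C('0')+0=1+0=1
L[1]='2': occ=0, LF[1]=C('2')+0=5+0=5
L[2]='$': occ=0, LF[2]=C('$')+0=0+0=0
L[3]='0': occ=1, LF[3]=C('0')+1=1+1=2
L[4]='0': occ=2, LF[4]=C('0')+2=1+2=3
L[5]='2': occ=1, LF[5]=C('2')+1=5+1=6
L[6]='1': occ=0, LF[6]=C('1')+0=4+0=4

Answer: 1 5 0 2 3 6 4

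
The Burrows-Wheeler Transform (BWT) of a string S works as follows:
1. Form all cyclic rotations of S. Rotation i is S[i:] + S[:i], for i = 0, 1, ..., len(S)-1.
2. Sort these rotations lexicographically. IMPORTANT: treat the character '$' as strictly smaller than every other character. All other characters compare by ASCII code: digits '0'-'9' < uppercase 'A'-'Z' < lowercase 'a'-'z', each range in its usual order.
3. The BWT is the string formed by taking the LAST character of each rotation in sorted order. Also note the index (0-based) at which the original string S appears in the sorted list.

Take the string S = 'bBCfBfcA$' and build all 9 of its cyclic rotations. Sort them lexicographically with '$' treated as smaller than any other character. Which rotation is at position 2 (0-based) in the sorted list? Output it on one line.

Answer: BCfBfcA$b

Derivation:
All 9 rotations (rotation i = S[i:]+S[:i]):
  rot[0] = bBCfBfcA$
  rot[1] = BCfBfcA$b
  rot[2] = CfBfcA$bB
  rot[3] = fBfcA$bBC
  rot[4] = BfcA$bBCf
  rot[5] = fcA$bBCfB
  rot[6] = cA$bBCfBf
  rot[7] = A$bBCfBfc
  rot[8] = $bBCfBfcA
Sorted (with $ < everything):
  sorted[0] = $bBCfBfcA
  sorted[1] = A$bBCfBfc
  sorted[2] = BCfBfcA$b
  sorted[3] = BfcA$bBCf
  sorted[4] = CfBfcA$bB
  sorted[5] = bBCfBfcA$
  sorted[6] = cA$bBCfBf
  sorted[7] = fBfcA$bBC
  sorted[8] = fcA$bBCfB
sorted[2] = BCfBfcA$b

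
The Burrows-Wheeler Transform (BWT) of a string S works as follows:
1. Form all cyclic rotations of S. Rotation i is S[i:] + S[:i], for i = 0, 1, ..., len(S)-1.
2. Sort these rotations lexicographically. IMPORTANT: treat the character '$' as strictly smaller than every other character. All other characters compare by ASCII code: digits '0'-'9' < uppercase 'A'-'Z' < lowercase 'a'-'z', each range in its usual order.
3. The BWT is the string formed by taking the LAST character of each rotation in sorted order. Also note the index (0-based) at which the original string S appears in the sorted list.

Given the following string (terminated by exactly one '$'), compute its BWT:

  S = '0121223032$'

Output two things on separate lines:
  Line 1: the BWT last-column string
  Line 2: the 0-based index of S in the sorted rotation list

All 11 rotations (rotation i = S[i:]+S[:i]):
  rot[0] = 0121223032$
  rot[1] = 121223032$0
  rot[2] = 21223032$01
  rot[3] = 1223032$012
  rot[4] = 223032$0121
  rot[5] = 23032$01212
  rot[6] = 3032$012122
  rot[7] = 032$0121223
  rot[8] = 32$01212230
  rot[9] = 2$012122303
  rot[10] = $0121223032
Sorted (with $ < everything):
  sorted[0] = $0121223032  (last char: '2')
  sorted[1] = 0121223032$  (last char: '$')
  sorted[2] = 032$0121223  (last char: '3')
  sorted[3] = 121223032$0  (last char: '0')
  sorted[4] = 1223032$012  (last char: '2')
  sorted[5] = 2$012122303  (last char: '3')
  sorted[6] = 21223032$01  (last char: '1')
  sorted[7] = 223032$0121  (last char: '1')
  sorted[8] = 23032$01212  (last char: '2')
  sorted[9] = 3032$012122  (last char: '2')
  sorted[10] = 32$01212230  (last char: '0')
Last column: 2$302311220
Original string S is at sorted index 1

Answer: 2$302311220
1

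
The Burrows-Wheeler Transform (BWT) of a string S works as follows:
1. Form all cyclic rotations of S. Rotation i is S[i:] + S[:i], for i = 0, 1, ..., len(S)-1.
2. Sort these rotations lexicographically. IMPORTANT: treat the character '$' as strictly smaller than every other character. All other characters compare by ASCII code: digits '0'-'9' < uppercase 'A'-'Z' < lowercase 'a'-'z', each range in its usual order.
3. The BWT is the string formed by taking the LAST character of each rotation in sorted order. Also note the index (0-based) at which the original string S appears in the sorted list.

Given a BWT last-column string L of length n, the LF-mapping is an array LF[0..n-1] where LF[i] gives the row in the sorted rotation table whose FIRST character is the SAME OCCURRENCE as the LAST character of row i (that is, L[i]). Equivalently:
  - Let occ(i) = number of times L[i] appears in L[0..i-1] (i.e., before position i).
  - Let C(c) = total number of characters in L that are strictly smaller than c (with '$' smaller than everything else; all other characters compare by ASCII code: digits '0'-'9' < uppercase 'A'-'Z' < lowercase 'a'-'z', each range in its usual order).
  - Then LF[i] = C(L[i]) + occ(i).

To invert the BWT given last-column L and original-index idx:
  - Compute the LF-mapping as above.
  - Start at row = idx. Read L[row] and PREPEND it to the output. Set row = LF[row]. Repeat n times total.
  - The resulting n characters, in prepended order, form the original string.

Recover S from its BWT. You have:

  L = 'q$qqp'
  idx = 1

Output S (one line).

Answer: pqqq$

Derivation:
LF mapping: 2 0 3 4 1
Walk LF starting at row 1, prepending L[row]:
  step 1: row=1, L[1]='$', prepend. Next row=LF[1]=0
  step 2: row=0, L[0]='q', prepend. Next row=LF[0]=2
  step 3: row=2, L[2]='q', prepend. Next row=LF[2]=3
  step 4: row=3, L[3]='q', prepend. Next row=LF[3]=4
  step 5: row=4, L[4]='p', prepend. Next row=LF[4]=1
Reversed output: pqqq$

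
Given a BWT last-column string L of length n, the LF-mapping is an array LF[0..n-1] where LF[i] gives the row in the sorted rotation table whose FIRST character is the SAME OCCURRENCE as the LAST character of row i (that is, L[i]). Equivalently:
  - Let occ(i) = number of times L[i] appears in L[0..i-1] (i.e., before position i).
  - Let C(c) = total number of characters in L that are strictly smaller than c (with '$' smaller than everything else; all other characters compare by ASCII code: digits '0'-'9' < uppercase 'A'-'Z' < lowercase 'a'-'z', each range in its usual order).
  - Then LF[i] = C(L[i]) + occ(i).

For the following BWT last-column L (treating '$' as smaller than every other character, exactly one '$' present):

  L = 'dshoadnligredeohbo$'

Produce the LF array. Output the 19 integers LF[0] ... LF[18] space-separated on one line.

Answer: 3 18 9 14 1 4 13 12 11 8 17 6 5 7 15 10 2 16 0

Derivation:
Char counts: '$':1, 'a':1, 'b':1, 'd':3, 'e':2, 'g':1, 'h':2, 'i':1, 'l':1, 'n':1, 'o':3, 'r':1, 's':1
C (first-col start): C('$')=0, C('a')=1, C('b')=2, C('d')=3, C('e')=6, C('g')=8, C('h')=9, C('i')=11, C('l')=12, C('n')=13, C('o')=14, C('r')=17, C('s')=18
L[0]='d': occ=0, LF[0]=C('d')+0=3+0=3
L[1]='s': occ=0, LF[1]=C('s')+0=18+0=18
L[2]='h': occ=0, LF[2]=C('h')+0=9+0=9
L[3]='o': occ=0, LF[3]=C('o')+0=14+0=14
L[4]='a': occ=0, LF[4]=C('a')+0=1+0=1
L[5]='d': occ=1, LF[5]=C('d')+1=3+1=4
L[6]='n': occ=0, LF[6]=C('n')+0=13+0=13
L[7]='l': occ=0, LF[7]=C('l')+0=12+0=12
L[8]='i': occ=0, LF[8]=C('i')+0=11+0=11
L[9]='g': occ=0, LF[9]=C('g')+0=8+0=8
L[10]='r': occ=0, LF[10]=C('r')+0=17+0=17
L[11]='e': occ=0, LF[11]=C('e')+0=6+0=6
L[12]='d': occ=2, LF[12]=C('d')+2=3+2=5
L[13]='e': occ=1, LF[13]=C('e')+1=6+1=7
L[14]='o': occ=1, LF[14]=C('o')+1=14+1=15
L[15]='h': occ=1, LF[15]=C('h')+1=9+1=10
L[16]='b': occ=0, LF[16]=C('b')+0=2+0=2
L[17]='o': occ=2, LF[17]=C('o')+2=14+2=16
L[18]='$': occ=0, LF[18]=C('$')+0=0+0=0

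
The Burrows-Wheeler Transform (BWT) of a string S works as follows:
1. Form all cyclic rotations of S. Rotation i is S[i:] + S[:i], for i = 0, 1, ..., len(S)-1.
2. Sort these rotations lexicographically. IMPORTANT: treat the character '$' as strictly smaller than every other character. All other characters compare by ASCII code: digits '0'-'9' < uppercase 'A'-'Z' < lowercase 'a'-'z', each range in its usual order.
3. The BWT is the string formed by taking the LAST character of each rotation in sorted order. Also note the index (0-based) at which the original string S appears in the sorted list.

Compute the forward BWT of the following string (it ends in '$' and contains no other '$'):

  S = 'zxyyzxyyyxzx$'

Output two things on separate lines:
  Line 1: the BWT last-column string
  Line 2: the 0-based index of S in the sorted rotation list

Answer: xzzzyyyxxyxy$
12

Derivation:
All 13 rotations (rotation i = S[i:]+S[:i]):
  rot[0] = zxyyzxyyyxzx$
  rot[1] = xyyzxyyyxzx$z
  rot[2] = yyzxyyyxzx$zx
  rot[3] = yzxyyyxzx$zxy
  rot[4] = zxyyyxzx$zxyy
  rot[5] = xyyyxzx$zxyyz
  rot[6] = yyyxzx$zxyyzx
  rot[7] = yyxzx$zxyyzxy
  rot[8] = yxzx$zxyyzxyy
  rot[9] = xzx$zxyyzxyyy
  rot[10] = zx$zxyyzxyyyx
  rot[11] = x$zxyyzxyyyxz
  rot[12] = $zxyyzxyyyxzx
Sorted (with $ < everything):
  sorted[0] = $zxyyzxyyyxzx  (last char: 'x')
  sorted[1] = x$zxyyzxyyyxz  (last char: 'z')
  sorted[2] = xyyyxzx$zxyyz  (last char: 'z')
  sorted[3] = xyyzxyyyxzx$z  (last char: 'z')
  sorted[4] = xzx$zxyyzxyyy  (last char: 'y')
  sorted[5] = yxzx$zxyyzxyy  (last char: 'y')
  sorted[6] = yyxzx$zxyyzxy  (last char: 'y')
  sorted[7] = yyyxzx$zxyyzx  (last char: 'x')
  sorted[8] = yyzxyyyxzx$zx  (last char: 'x')
  sorted[9] = yzxyyyxzx$zxy  (last char: 'y')
  sorted[10] = zx$zxyyzxyyyx  (last char: 'x')
  sorted[11] = zxyyyxzx$zxyy  (last char: 'y')
  sorted[12] = zxyyzxyyyxzx$  (last char: '$')
Last column: xzzzyyyxxyxy$
Original string S is at sorted index 12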